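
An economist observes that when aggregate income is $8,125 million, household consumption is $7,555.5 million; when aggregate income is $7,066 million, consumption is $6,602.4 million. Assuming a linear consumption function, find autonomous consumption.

a = 243

MPC = ΔC/ΔY = (7555.5 − 6602.4)/(8125 − 7066) = 953.1/1059 = 0.9
a = C − MPC·Y = 6602.4 − 0.9(7066) = 6602.4 − 6359.4 = 243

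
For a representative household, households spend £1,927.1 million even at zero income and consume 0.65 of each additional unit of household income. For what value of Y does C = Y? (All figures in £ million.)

Y = 5506

At break-even, C = Y: 1927.1 + 0.65Y = Y
0.35Y = 1927.1, so Y = 1927.1/0.35 = 5506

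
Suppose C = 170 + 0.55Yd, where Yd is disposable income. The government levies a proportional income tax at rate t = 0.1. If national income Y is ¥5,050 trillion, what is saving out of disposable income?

S = 1875.25

Yd = (1 − 0.1)(5050) = 0.9(5050) = 4545
C = 170 + 0.55(4545) = 170 + 2499.75 = 2669.75
S = Yd − C = 4545 − 2669.75 = 1875.25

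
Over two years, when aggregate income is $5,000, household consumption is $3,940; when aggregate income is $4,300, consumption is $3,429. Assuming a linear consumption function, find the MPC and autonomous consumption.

MPC = ΔC/ΔY = (3940 − 3429)/(5000 − 4300) = 511/700 = 0.73
a = C − MPC·Y = 3429 − 0.73(4300) = 3429 − 3139 = 290

MPC = 0.73; a = 290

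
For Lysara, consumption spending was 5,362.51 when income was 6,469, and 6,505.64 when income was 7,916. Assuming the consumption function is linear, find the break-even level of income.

Y = 1200

MPC = (6505.64 − 5362.51)/(7916 − 6469) = 1143.13/1447 = 0.79
a = 5362.51 − 0.79(6469) = 5362.51 − 5110.51 = 252
Break-even: Y = a/(1−MPC) = 252/0.21 = 1200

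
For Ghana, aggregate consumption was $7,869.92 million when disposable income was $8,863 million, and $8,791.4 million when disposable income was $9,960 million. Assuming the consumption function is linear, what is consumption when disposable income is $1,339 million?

MPC = (8791.4 − 7869.92)/(9960 − 8863) = 921.48/1097 = 0.84
a = 7869.92 − 0.84(8863) = 7869.92 − 7444.92 = 425
C = 425 + 0.84(1339) = 425 + 1124.76 = 1549.76

C = 1549.76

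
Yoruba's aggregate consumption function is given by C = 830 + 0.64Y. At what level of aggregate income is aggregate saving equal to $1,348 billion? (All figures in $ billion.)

Y = 6050

S = Y − C = -830 + 0.36Y
-830 + 0.36Y = 1348, so 0.36Y = 2178 and Y = 6050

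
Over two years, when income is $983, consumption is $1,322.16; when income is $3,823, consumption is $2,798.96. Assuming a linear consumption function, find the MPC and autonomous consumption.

MPC = ΔC/ΔY = (2798.96 − 1322.16)/(3823 − 983) = 1476.8/2840 = 0.52
a = C − MPC·Y = 1322.16 − 0.52(983) = 1322.16 − 511.16 = 811

MPC = 0.52; a = 811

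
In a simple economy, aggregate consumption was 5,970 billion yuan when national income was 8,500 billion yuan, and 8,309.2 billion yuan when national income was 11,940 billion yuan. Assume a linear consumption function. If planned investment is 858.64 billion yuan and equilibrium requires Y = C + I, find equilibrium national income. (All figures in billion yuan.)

MPC = (8309.2 − 5970)/(11940 − 8500) = 2339.2/3440 = 0.68
a = 5970 − 0.68(8500) = 190
Equilibrium: Y = 190 + 0.68Y + 858.64
0.32Y = 1048.64, so Y = 1048.64/0.32 = 3277

Y = 3277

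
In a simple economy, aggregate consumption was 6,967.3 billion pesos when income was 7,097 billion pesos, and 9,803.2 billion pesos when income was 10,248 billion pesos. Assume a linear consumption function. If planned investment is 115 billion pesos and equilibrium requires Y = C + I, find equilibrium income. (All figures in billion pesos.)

MPC = (9803.2 − 6967.3)/(10248 − 7097) = 2835.9/3151 = 0.9
a = 6967.3 − 0.9(7097) = 580
Equilibrium: Y = 580 + 0.9Y + 115
0.1Y = 695, so Y = 695/0.1 = 6950

Y = 6950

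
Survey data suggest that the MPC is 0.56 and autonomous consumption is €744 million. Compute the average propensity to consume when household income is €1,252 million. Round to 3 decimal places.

C = 744 + 0.56(1252) = 1445.12
APC = C/Y = 1445.12/1252 = 1.154

APC = 1.154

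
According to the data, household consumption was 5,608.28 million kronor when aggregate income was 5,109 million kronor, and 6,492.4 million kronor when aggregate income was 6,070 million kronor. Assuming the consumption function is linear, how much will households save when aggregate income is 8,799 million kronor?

S = -204.08

MPC = (6492.4 − 5608.28)/(6070 − 5109) = 884.12/961 = 0.92
a = 5608.28 − 0.92(5109) = 5608.28 − 4700.28 = 908
C = 908 + 0.92(8799) = 9003.08
S = 8799 − 9003.08 = -204.08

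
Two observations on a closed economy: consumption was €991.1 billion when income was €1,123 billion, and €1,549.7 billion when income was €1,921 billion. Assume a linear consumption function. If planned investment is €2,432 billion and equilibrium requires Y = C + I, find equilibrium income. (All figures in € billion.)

MPC = (1549.7 − 991.1)/(1921 − 1123) = 558.6/798 = 0.7
a = 991.1 − 0.7(1123) = 205
Equilibrium: Y = 205 + 0.7Y + 2432
0.3Y = 2637, so Y = 2637/0.3 = 8790

Y = 8790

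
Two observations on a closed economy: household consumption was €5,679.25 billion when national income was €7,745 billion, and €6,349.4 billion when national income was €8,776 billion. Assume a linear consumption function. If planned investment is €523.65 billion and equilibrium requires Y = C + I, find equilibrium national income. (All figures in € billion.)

Y = 3339

MPC = (6349.4 − 5679.25)/(8776 − 7745) = 670.15/1031 = 0.65
a = 5679.25 − 0.65(7745) = 645
Equilibrium: Y = 645 + 0.65Y + 523.65
0.35Y = 1168.65, so Y = 1168.65/0.35 = 3339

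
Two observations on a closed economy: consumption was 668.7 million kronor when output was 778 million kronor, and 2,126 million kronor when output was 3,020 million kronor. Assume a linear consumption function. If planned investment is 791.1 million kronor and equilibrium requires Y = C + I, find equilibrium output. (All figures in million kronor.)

Y = 2726

MPC = (2126 − 668.7)/(3020 − 778) = 1457.3/2242 = 0.65
a = 668.7 − 0.65(778) = 163
Equilibrium: Y = 163 + 0.65Y + 791.1
0.35Y = 954.1, so Y = 954.1/0.35 = 2726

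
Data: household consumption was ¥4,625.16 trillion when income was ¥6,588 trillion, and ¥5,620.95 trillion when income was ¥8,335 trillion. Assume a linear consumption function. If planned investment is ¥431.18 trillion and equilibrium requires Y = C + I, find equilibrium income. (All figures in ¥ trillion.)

MPC = (5620.95 − 4625.16)/(8335 − 6588) = 995.79/1747 = 0.57
a = 4625.16 − 0.57(6588) = 870
Equilibrium: Y = 870 + 0.57Y + 431.18
0.43Y = 1301.18, so Y = 1301.18/0.43 = 3026

Y = 3026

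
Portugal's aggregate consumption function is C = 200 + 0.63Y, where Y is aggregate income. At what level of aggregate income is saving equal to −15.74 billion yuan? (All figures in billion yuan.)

S = Y − C = -200 + 0.37Y
-200 + 0.37Y = -15.74, so 0.37Y = 184.26 and Y = 498

Y = 498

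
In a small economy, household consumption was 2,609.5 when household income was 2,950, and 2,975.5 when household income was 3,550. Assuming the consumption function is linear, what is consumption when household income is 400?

MPC = (2975.5 − 2609.5)/(3550 − 2950) = 366/600 = 0.61
a = 2609.5 − 0.61(2950) = 2609.5 − 1799.5 = 810
C = 810 + 0.61(400) = 810 + 244 = 1054

C = 1054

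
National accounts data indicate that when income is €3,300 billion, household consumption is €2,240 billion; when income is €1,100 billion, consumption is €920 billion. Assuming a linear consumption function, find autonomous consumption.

a = 260

MPC = ΔC/ΔY = (2240 − 920)/(3300 − 1100) = 1320/2200 = 0.6
a = C − MPC·Y = 920 − 0.6(1100) = 920 − 660 = 260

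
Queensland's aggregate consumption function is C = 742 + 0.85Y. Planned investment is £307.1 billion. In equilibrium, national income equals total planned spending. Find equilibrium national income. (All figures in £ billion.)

Y = C + I = 742 + 0.85Y + 307.1
Y − 0.85Y = 1049.1
0.15Y = 1049.1, so Y = 1049.1/0.15 = 6994

Y = 6994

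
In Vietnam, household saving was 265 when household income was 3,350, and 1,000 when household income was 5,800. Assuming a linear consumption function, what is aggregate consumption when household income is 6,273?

C = 5131.1

MPS = ΔS/ΔY = (1000 − 265)/(5800 − 3350) = 735/2450 = 0.3
MPC = 1 − MPS = 0.7
Autonomous saving = 265 − 0.3(3350) = -740, so a = 740
C = 740 + 0.7(6273) = 740 + 4391.1 = 5131.1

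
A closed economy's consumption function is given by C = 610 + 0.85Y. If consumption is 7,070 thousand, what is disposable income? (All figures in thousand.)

610 + 0.85Y = 7070
0.85Y = 6460, so Y = 6460/0.85 = 7600

Y = 7600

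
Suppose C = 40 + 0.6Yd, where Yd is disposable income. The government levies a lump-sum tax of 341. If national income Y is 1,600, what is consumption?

C = 795.4

Yd = Y − T = 1600 − 341 = 1259
C = 40 + 0.6(1259) = 40 + 755.4 = 795.4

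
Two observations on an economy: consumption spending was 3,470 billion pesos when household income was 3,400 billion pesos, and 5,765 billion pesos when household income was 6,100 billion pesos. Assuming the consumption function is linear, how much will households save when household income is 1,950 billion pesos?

S = -287.5

MPC = (5765 − 3470)/(6100 − 3400) = 2295/2700 = 0.85
a = 3470 − 0.85(3400) = 3470 − 2890 = 580
C = 580 + 0.85(1950) = 2237.5
S = 1950 − 2237.5 = -287.5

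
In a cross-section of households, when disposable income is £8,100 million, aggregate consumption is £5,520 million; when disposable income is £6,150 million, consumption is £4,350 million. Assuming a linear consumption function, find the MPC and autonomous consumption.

MPC = 0.6; a = 660

MPC = ΔC/ΔY = (5520 − 4350)/(8100 − 6150) = 1170/1950 = 0.6
a = C − MPC·Y = 4350 − 0.6(6150) = 4350 − 3690 = 660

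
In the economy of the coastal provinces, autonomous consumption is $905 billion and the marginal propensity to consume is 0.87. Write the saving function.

S = Y − C = Y − (905 + 0.87Y) = -905 + (1 − 0.87)Y

S = -905 + 0.13Y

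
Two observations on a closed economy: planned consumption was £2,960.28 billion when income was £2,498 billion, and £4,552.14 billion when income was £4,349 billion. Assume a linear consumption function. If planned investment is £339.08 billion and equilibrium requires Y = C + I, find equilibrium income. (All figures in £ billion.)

MPC = (4552.14 − 2960.28)/(4349 − 2498) = 1591.86/1851 = 0.86
a = 2960.28 − 0.86(2498) = 812
Equilibrium: Y = 812 + 0.86Y + 339.08
0.14Y = 1151.08, so Y = 1151.08/0.14 = 8222

Y = 8222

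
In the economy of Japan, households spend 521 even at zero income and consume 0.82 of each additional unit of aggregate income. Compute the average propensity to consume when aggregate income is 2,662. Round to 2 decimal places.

C = 521 + 0.82(2662) = 2703.84
APC = C/Y = 2703.84/2662 = 1.02

APC = 1.02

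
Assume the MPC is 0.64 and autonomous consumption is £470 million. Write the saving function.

S = -470 + 0.36Y

S = Y − C = Y − (470 + 0.64Y) = -470 + (1 − 0.64)Y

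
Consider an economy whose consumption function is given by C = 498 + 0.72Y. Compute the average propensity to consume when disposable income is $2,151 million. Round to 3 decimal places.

C = 498 + 0.72(2151) = 2046.72
APC = C/Y = 2046.72/2151 = 0.952

APC = 0.952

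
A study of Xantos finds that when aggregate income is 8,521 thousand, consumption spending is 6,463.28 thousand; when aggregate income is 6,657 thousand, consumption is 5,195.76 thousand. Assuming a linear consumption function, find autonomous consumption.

a = 669

MPC = ΔC/ΔY = (6463.28 − 5195.76)/(8521 − 6657) = 1267.52/1864 = 0.68
a = C − MPC·Y = 5195.76 − 0.68(6657) = 5195.76 − 4526.76 = 669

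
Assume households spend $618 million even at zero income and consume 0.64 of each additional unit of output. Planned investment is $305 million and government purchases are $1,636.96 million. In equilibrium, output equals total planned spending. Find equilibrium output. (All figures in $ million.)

Y = 7111

Y = C + I + G = 618 + 0.64Y + 305 + 1636.96
Y − 0.64Y = 2559.96
0.36Y = 2559.96, so Y = 2559.96/0.36 = 7111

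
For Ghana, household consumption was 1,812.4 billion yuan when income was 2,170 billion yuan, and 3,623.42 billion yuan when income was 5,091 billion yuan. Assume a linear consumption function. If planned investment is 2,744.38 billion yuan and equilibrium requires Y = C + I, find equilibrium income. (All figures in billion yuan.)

Y = 8451

MPC = (3623.42 − 1812.4)/(5091 − 2170) = 1811.02/2921 = 0.62
a = 1812.4 − 0.62(2170) = 467
Equilibrium: Y = 467 + 0.62Y + 2744.38
0.38Y = 3211.38, so Y = 3211.38/0.38 = 8451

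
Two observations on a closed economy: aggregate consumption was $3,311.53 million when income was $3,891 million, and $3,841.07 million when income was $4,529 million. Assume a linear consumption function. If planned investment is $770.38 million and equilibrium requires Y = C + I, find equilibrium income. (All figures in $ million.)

Y = 5014

MPC = (3841.07 − 3311.53)/(4529 − 3891) = 529.54/638 = 0.83
a = 3311.53 − 0.83(3891) = 82
Equilibrium: Y = 82 + 0.83Y + 770.38
0.17Y = 852.38, so Y = 852.38/0.17 = 5014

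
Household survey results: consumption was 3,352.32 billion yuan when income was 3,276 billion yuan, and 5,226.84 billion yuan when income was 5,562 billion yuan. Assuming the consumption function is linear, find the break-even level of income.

MPC = (5226.84 − 3352.32)/(5562 − 3276) = 1874.52/2286 = 0.82
a = 3352.32 − 0.82(3276) = 3352.32 − 2686.32 = 666
Break-even: Y = a/(1−MPC) = 666/0.18 = 3700

Y = 3700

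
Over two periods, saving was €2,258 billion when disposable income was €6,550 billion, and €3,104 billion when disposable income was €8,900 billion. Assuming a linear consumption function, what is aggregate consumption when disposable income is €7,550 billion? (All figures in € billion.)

C = 4932

MPS = ΔS/ΔY = (3104 − 2258)/(8900 − 6550) = 846/2350 = 0.36
MPC = 1 − MPS = 0.64
Autonomous saving = 2258 − 0.36(6550) = -100, so a = 100
C = 100 + 0.64(7550) = 100 + 4832 = 4932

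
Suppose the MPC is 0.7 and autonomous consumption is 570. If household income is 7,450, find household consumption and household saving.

C = 5785; S = 1665

C = 570 + 0.7(7450) = 570 + 5215 = 5785
S = Y − C = 7450 − 5785 = 1665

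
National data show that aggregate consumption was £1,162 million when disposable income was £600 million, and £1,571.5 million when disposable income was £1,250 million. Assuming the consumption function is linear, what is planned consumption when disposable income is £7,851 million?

MPC = (1571.5 − 1162)/(1250 − 600) = 409.5/650 = 0.63
a = 1162 − 0.63(600) = 1162 − 378 = 784
C = 784 + 0.63(7851) = 784 + 4946.13 = 5730.13

C = 5730.13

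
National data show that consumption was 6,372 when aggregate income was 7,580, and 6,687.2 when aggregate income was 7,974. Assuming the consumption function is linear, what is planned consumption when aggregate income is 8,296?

C = 6944.8

MPC = (6687.2 − 6372)/(7974 − 7580) = 315.2/394 = 0.8
a = 6372 − 0.8(7580) = 6372 − 6064 = 308
C = 308 + 0.8(8296) = 308 + 6636.8 = 6944.8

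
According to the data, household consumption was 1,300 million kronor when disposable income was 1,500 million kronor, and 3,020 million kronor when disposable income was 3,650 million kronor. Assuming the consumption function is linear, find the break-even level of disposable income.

MPC = (3020 − 1300)/(3650 − 1500) = 1720/2150 = 0.8
a = 1300 − 0.8(1500) = 1300 − 1200 = 100
Break-even: Y = a/(1−MPC) = 100/0.2 = 500

Y = 500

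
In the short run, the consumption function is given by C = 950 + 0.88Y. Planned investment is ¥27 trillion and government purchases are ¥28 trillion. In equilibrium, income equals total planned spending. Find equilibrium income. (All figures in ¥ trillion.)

Y = 8375

Y = C + I + G = 950 + 0.88Y + 27 + 28
Y − 0.88Y = 1005
0.12Y = 1005, so Y = 1005/0.12 = 8375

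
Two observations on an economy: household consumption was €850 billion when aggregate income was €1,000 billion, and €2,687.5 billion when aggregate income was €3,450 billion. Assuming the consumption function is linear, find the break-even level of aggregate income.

MPC = (2687.5 − 850)/(3450 − 1000) = 1837.5/2450 = 0.75
a = 850 − 0.75(1000) = 850 − 750 = 100
Break-even: Y = a/(1−MPC) = 100/0.25 = 400

Y = 400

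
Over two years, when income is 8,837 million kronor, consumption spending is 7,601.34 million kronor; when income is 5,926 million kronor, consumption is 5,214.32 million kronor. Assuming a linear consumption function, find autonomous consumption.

MPC = ΔC/ΔY = (7601.34 − 5214.32)/(8837 − 5926) = 2387.02/2911 = 0.82
a = C − MPC·Y = 5214.32 − 0.82(5926) = 5214.32 − 4859.32 = 355

a = 355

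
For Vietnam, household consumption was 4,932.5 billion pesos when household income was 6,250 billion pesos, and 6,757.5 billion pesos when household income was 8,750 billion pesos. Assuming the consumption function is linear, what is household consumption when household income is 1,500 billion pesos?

MPC = (6757.5 − 4932.5)/(8750 − 6250) = 1825/2500 = 0.73
a = 4932.5 − 0.73(6250) = 4932.5 − 4562.5 = 370
C = 370 + 0.73(1500) = 370 + 1095 = 1465

C = 1465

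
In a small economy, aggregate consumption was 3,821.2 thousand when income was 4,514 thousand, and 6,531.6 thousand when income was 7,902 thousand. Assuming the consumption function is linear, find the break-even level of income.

Y = 1050

MPC = (6531.6 − 3821.2)/(7902 − 4514) = 2710.4/3388 = 0.8
a = 3821.2 − 0.8(4514) = 3821.2 − 3611.2 = 210
Break-even: Y = a/(1−MPC) = 210/0.2 = 1050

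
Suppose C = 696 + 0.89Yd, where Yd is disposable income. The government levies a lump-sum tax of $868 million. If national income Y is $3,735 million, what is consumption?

C = 3247.63

Yd = Y − T = 3735 − 868 = 2867
C = 696 + 0.89(2867) = 696 + 2551.63 = 3247.63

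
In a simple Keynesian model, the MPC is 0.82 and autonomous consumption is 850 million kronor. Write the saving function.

S = Y − C = Y − (850 + 0.82Y) = -850 + (1 − 0.82)Y

S = -850 + 0.18Y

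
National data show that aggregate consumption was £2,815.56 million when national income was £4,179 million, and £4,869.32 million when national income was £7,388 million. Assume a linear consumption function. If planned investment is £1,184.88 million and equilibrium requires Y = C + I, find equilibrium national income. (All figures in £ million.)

MPC = (4869.32 − 2815.56)/(7388 − 4179) = 2053.76/3209 = 0.64
a = 2815.56 − 0.64(4179) = 141
Equilibrium: Y = 141 + 0.64Y + 1184.88
0.36Y = 1325.88, so Y = 1325.88/0.36 = 3683

Y = 3683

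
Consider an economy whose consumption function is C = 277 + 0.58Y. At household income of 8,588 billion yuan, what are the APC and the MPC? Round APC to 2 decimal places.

MPC = 0.58 (the slope of the consumption function)
C = 277 + 0.58(8588) = 5258.04, so APC = 5258.04/8588 = 0.61

APC = 0.61; MPC = 0.58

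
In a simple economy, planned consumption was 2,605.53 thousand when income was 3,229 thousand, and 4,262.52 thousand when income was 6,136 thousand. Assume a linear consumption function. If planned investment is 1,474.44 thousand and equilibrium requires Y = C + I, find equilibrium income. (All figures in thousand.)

MPC = (4262.52 − 2605.53)/(6136 − 3229) = 1656.99/2907 = 0.57
a = 2605.53 − 0.57(3229) = 765
Equilibrium: Y = 765 + 0.57Y + 1474.44
0.43Y = 2239.44, so Y = 2239.44/0.43 = 5208

Y = 5208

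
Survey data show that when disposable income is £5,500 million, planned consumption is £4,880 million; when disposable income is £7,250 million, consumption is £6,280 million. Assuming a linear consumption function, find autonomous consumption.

a = 480

MPC = ΔC/ΔY = (6280 − 4880)/(7250 − 5500) = 1400/1750 = 0.8
a = C − MPC·Y = 4880 − 0.8(5500) = 4880 − 4400 = 480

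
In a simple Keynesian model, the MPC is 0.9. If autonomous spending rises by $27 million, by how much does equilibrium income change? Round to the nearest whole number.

ΔY ≈ 270

The multiplier is 1/(1 − MPC) = 1/0.1.
ΔY = 27/0.1 = 270.00 ≈ 270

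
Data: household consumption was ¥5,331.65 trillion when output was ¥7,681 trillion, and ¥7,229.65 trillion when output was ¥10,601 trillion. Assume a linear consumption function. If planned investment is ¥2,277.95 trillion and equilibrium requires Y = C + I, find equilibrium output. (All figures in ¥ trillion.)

Y = 7477

MPC = (7229.65 − 5331.65)/(10601 − 7681) = 1898/2920 = 0.65
a = 5331.65 − 0.65(7681) = 339
Equilibrium: Y = 339 + 0.65Y + 2277.95
0.35Y = 2616.95, so Y = 2616.95/0.35 = 7477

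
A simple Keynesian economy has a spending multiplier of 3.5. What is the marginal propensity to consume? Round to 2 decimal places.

MPC = 0.71

k = 1/(1 − MPC), so 1 − MPC = 1/k = 1/3.5 = 0.2857
MPC = 1 − 0.2857 = 0.71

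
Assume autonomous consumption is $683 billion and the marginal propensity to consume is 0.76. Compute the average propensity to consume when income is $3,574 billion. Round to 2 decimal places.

APC = 0.95

C = 683 + 0.76(3574) = 3399.24
APC = C/Y = 3399.24/3574 = 0.95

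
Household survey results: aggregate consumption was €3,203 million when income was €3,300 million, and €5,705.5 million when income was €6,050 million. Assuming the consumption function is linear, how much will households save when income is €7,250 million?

MPC = (5705.5 − 3203)/(6050 − 3300) = 2502.5/2750 = 0.91
a = 3203 − 0.91(3300) = 3203 − 3003 = 200
C = 200 + 0.91(7250) = 6797.5
S = 7250 − 6797.5 = 452.5

S = 452.5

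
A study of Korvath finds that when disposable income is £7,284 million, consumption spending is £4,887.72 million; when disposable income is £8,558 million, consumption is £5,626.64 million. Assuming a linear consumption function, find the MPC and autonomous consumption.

MPC = 0.58; a = 663

MPC = ΔC/ΔY = (5626.64 − 4887.72)/(8558 − 7284) = 738.92/1274 = 0.58
a = C − MPC·Y = 4887.72 − 0.58(7284) = 4887.72 − 4224.72 = 663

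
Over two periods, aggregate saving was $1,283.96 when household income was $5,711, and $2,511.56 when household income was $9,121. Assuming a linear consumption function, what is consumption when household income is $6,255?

C = 4775.2

MPS = ΔS/ΔY = (2511.56 − 1283.96)/(9121 − 5711) = 1227.6/3410 = 0.36
MPC = 1 − MPS = 0.64
Autonomous saving = 1283.96 − 0.36(5711) = -772, so a = 772
C = 772 + 0.64(6255) = 772 + 4003.2 = 4775.2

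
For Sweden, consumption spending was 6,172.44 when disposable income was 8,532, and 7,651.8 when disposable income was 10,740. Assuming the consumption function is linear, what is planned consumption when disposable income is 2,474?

C = 2113.58

MPC = (7651.8 − 6172.44)/(10740 − 8532) = 1479.36/2208 = 0.67
a = 6172.44 − 0.67(8532) = 6172.44 − 5716.44 = 456
C = 456 + 0.67(2474) = 456 + 1657.58 = 2113.58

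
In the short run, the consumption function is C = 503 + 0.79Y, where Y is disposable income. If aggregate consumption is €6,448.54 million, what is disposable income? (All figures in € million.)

503 + 0.79Y = 6448.54
0.79Y = 5945.54, so Y = 5945.54/0.79 = 7526

Y = 7526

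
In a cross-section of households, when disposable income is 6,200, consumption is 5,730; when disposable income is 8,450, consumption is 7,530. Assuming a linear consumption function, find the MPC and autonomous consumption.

MPC = 0.8; a = 770

MPC = ΔC/ΔY = (7530 − 5730)/(8450 − 6200) = 1800/2250 = 0.8
a = C − MPC·Y = 5730 − 0.8(6200) = 5730 − 4960 = 770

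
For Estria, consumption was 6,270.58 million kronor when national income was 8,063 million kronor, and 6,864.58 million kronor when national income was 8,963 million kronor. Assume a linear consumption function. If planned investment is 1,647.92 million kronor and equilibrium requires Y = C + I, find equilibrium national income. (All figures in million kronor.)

MPC = (6864.58 − 6270.58)/(8963 − 8063) = 594/900 = 0.66
a = 6270.58 − 0.66(8063) = 949
Equilibrium: Y = 949 + 0.66Y + 1647.92
0.34Y = 2596.92, so Y = 2596.92/0.34 = 7638

Y = 7638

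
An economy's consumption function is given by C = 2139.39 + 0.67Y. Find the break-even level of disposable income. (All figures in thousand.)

Y = 6483

At break-even, C = Y: 2139.39 + 0.67Y = Y
0.33Y = 2139.39, so Y = 2139.39/0.33 = 6483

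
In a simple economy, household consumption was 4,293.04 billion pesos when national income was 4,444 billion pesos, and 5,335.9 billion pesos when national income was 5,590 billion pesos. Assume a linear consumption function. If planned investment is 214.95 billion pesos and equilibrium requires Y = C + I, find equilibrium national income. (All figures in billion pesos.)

Y = 5155

MPC = (5335.9 − 4293.04)/(5590 − 4444) = 1042.86/1146 = 0.91
a = 4293.04 − 0.91(4444) = 249
Equilibrium: Y = 249 + 0.91Y + 214.95
0.09Y = 463.95, so Y = 463.95/0.09 = 5155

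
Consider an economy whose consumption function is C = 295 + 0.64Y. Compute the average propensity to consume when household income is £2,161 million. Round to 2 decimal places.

C = 295 + 0.64(2161) = 1678.04
APC = C/Y = 1678.04/2161 = 0.78

APC = 0.78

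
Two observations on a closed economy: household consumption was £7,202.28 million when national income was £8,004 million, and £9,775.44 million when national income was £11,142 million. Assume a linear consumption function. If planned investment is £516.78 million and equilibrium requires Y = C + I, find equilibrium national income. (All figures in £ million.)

Y = 6421

MPC = (9775.44 − 7202.28)/(11142 − 8004) = 2573.16/3138 = 0.82
a = 7202.28 − 0.82(8004) = 639
Equilibrium: Y = 639 + 0.82Y + 516.78
0.18Y = 1155.78, so Y = 1155.78/0.18 = 6421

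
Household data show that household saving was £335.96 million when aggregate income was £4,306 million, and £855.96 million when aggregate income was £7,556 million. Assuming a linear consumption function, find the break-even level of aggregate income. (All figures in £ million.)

Y = 2206.25

MPS = ΔS/ΔY = (855.96 − 335.96)/(7556 − 4306) = 520/3250 = 0.16
MPC = 1 − MPS = 0.84
From S(4306) = 335.96: −a + 0.16(4306) = 335.96, so a = 688.96 − 335.96 = 353
Break-even (S = 0): Y = a/MPS = 353/0.16 = 2206.25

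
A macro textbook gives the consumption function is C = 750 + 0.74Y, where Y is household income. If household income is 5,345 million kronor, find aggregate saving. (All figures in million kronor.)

S = 639.7

C = 750 + 0.74(5345) = 750 + 3955.3 = 4705.3
S = Y − C = 5345 − 4705.3 = 639.7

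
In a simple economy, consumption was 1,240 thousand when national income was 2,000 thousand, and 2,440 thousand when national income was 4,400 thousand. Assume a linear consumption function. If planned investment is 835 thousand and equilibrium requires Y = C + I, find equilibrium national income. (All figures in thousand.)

MPC = (2440 − 1240)/(4400 − 2000) = 1200/2400 = 0.5
a = 1240 − 0.5(2000) = 240
Equilibrium: Y = 240 + 0.5Y + 835
0.5Y = 1075, so Y = 1075/0.5 = 2150

Y = 2150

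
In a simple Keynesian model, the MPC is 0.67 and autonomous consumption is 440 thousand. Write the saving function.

S = Y − C = Y − (440 + 0.67Y) = -440 + (1 − 0.67)Y

S = -440 + 0.33Y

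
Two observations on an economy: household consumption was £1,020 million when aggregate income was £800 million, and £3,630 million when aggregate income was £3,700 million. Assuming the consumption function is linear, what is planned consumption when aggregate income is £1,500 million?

MPC = (3630 − 1020)/(3700 − 800) = 2610/2900 = 0.9
a = 1020 − 0.9(800) = 1020 − 720 = 300
C = 300 + 0.9(1500) = 300 + 1350 = 1650

C = 1650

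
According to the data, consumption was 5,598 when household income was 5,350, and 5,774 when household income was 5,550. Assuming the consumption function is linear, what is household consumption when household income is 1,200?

C = 1946

MPC = (5774 − 5598)/(5550 − 5350) = 176/200 = 0.88
a = 5598 − 0.88(5350) = 5598 − 4708 = 890
C = 890 + 0.88(1200) = 890 + 1056 = 1946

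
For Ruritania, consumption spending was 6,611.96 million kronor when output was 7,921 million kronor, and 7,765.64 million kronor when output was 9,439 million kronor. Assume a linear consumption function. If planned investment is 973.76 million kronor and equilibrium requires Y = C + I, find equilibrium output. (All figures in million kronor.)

Y = 6524

MPC = (7765.64 − 6611.96)/(9439 − 7921) = 1153.68/1518 = 0.76
a = 6611.96 − 0.76(7921) = 592
Equilibrium: Y = 592 + 0.76Y + 973.76
0.24Y = 1565.76, so Y = 1565.76/0.24 = 6524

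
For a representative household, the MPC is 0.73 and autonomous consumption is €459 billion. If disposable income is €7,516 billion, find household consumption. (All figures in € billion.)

C = 459 + 0.73(7516) = 459 + 5486.68 = 5945.68

C = 5945.68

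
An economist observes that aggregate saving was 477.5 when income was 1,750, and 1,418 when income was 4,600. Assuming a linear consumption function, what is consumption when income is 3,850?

C = 2679.5

MPS = ΔS/ΔY = (1418 − 477.5)/(4600 − 1750) = 940.5/2850 = 0.33
MPC = 1 − MPS = 0.67
Autonomous saving = 477.5 − 0.33(1750) = -100, so a = 100
C = 100 + 0.67(3850) = 100 + 2579.5 = 2679.5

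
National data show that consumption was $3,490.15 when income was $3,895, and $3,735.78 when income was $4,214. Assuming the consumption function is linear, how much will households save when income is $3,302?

S = 268.46

MPC = (3735.78 − 3490.15)/(4214 − 3895) = 245.63/319 = 0.77
a = 3490.15 − 0.77(3895) = 3490.15 − 2999.15 = 491
C = 491 + 0.77(3302) = 3033.54
S = 3302 − 3033.54 = 268.46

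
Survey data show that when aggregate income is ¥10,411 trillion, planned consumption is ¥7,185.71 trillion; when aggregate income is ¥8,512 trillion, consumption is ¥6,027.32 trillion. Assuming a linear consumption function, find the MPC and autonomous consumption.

MPC = ΔC/ΔY = (7185.71 − 6027.32)/(10411 − 8512) = 1158.39/1899 = 0.61
a = C − MPC·Y = 6027.32 − 0.61(8512) = 6027.32 − 5192.32 = 835

MPC = 0.61; a = 835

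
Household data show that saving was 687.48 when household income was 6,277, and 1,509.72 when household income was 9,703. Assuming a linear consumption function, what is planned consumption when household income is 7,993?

MPS = ΔS/ΔY = (1509.72 − 687.48)/(9703 − 6277) = 822.24/3426 = 0.24
MPC = 1 − MPS = 0.76
Autonomous saving = 687.48 − 0.24(6277) = -819, so a = 819
C = 819 + 0.76(7993) = 819 + 6074.68 = 6893.68

C = 6893.68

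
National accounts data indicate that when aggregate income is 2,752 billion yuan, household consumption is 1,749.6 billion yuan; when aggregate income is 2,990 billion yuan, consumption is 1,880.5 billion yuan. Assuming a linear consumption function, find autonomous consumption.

a = 236

MPC = ΔC/ΔY = (1880.5 − 1749.6)/(2990 − 2752) = 130.9/238 = 0.55
a = C − MPC·Y = 1749.6 − 0.55(2752) = 1749.6 − 1513.6 = 236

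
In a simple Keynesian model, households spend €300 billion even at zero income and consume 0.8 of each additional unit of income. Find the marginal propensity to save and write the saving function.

MPS = 0.2; S = -300 + 0.2Y

MPS = 1 − MPC = 1 − 0.8 = 0.2
S = Y − C = -300 + 0.2Y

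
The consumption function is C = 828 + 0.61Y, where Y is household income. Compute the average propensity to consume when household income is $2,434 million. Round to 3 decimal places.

C = 828 + 0.61(2434) = 2312.74
APC = C/Y = 2312.74/2434 = 0.950

APC = 0.950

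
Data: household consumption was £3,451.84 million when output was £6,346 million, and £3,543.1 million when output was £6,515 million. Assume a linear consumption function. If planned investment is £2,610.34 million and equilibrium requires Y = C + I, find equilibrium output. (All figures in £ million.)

MPC = (3543.1 − 3451.84)/(6515 − 6346) = 91.26/169 = 0.54
a = 3451.84 − 0.54(6346) = 25
Equilibrium: Y = 25 + 0.54Y + 2610.34
0.46Y = 2635.34, so Y = 2635.34/0.46 = 5729

Y = 5729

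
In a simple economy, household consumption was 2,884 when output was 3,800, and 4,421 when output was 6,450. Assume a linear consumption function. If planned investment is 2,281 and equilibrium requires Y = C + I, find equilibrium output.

Y = 7050

MPC = (4421 − 2884)/(6450 − 3800) = 1537/2650 = 0.58
a = 2884 − 0.58(3800) = 680
Equilibrium: Y = 680 + 0.58Y + 2281
0.42Y = 2961, so Y = 2961/0.42 = 7050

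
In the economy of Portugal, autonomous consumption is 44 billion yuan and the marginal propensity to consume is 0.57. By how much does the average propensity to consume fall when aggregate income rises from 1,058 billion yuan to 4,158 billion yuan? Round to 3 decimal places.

At Y = 1058: C = 44 + 0.57(1058) = 647.06, APC = 647.06/1058 = 0.6116
At Y = 4158: C = 2414.06, APC = 2414.06/4158 = 0.5806
Fall in APC = 0.6116 − 0.5806 = 0.031

ΔAPC = 0.031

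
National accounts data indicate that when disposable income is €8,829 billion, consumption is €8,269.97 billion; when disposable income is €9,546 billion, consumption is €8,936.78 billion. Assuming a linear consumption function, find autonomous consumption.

MPC = ΔC/ΔY = (8936.78 − 8269.97)/(9546 − 8829) = 666.81/717 = 0.93
a = C − MPC·Y = 8269.97 − 0.93(8829) = 8269.97 − 8210.97 = 59

a = 59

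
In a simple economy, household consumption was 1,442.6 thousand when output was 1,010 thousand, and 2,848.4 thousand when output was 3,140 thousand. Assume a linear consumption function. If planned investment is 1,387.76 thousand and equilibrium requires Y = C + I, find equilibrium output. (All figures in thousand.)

Y = 6364

MPC = (2848.4 − 1442.6)/(3140 − 1010) = 1405.8/2130 = 0.66
a = 1442.6 − 0.66(1010) = 776
Equilibrium: Y = 776 + 0.66Y + 1387.76
0.34Y = 2163.76, so Y = 2163.76/0.34 = 6364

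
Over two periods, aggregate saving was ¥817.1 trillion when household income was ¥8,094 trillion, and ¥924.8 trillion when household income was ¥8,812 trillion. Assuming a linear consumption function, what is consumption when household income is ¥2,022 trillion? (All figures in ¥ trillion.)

MPS = ΔS/ΔY = (924.8 − 817.1)/(8812 − 8094) = 107.7/718 = 0.15
MPC = 1 − MPS = 0.85
Autonomous saving = 817.1 − 0.15(8094) = -397, so a = 397
C = 397 + 0.85(2022) = 397 + 1718.7 = 2115.7

C = 2115.7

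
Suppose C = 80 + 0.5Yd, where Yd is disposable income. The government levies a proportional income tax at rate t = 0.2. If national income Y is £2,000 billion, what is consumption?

Yd = (1 − 0.2)(2000) = 0.8(2000) = 1600
C = 80 + 0.5(1600) = 80 + 800 = 880

C = 880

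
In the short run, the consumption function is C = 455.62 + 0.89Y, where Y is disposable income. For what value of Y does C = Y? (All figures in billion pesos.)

At break-even, C = Y: 455.62 + 0.89Y = Y
0.11Y = 455.62, so Y = 455.62/0.11 = 4142

Y = 4142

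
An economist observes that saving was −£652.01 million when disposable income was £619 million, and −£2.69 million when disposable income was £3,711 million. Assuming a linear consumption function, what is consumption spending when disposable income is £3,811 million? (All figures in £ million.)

C = 3792.69

MPS = ΔS/ΔY = (-2.69 − (-652.01))/(3711 − 619) = 649.32/3092 = 0.21
MPC = 1 − MPS = 0.79
Autonomous saving = -652.01 − 0.21(619) = -782, so a = 782
C = 782 + 0.79(3811) = 782 + 3010.69 = 3792.69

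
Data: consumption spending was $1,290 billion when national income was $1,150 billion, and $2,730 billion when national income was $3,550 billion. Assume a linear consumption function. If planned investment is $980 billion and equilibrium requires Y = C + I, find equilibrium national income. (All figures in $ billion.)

MPC = (2730 − 1290)/(3550 − 1150) = 1440/2400 = 0.6
a = 1290 − 0.6(1150) = 600
Equilibrium: Y = 600 + 0.6Y + 980
0.4Y = 1580, so Y = 1580/0.4 = 3950

Y = 3950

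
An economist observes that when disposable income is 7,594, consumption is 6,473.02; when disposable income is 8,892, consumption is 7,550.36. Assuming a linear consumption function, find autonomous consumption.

MPC = ΔC/ΔY = (7550.36 − 6473.02)/(8892 − 7594) = 1077.34/1298 = 0.83
a = C − MPC·Y = 6473.02 − 0.83(7594) = 6473.02 − 6303.02 = 170

a = 170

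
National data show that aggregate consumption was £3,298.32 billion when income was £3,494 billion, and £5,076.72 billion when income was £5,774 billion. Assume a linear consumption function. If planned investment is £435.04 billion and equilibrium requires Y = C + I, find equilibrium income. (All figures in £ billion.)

Y = 4582

MPC = (5076.72 − 3298.32)/(5774 − 3494) = 1778.4/2280 = 0.78
a = 3298.32 − 0.78(3494) = 573
Equilibrium: Y = 573 + 0.78Y + 435.04
0.22Y = 1008.04, so Y = 1008.04/0.22 = 4582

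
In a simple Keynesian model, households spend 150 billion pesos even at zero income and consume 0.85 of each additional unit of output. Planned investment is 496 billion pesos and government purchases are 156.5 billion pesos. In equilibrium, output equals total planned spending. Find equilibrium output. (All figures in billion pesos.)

Y = C + I + G = 150 + 0.85Y + 496 + 156.5
Y − 0.85Y = 802.5
0.15Y = 802.5, so Y = 802.5/0.15 = 5350

Y = 5350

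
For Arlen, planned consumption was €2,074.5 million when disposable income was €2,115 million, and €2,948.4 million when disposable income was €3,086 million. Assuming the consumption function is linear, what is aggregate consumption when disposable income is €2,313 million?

C = 2252.7

MPC = (2948.4 − 2074.5)/(3086 − 2115) = 873.9/971 = 0.9
a = 2074.5 − 0.9(2115) = 2074.5 − 1903.5 = 171
C = 171 + 0.9(2313) = 171 + 2081.7 = 2252.7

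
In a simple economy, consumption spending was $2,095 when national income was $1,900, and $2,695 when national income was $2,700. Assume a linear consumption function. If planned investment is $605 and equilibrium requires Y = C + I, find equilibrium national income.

MPC = (2695 − 2095)/(2700 − 1900) = 600/800 = 0.75
a = 2095 − 0.75(1900) = 670
Equilibrium: Y = 670 + 0.75Y + 605
0.25Y = 1275, so Y = 1275/0.25 = 5100

Y = 5100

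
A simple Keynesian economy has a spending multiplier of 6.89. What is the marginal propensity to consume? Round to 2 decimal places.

MPC = 0.85

k = 1/(1 − MPC), so 1 − MPC = 1/k = 1/6.89 = 0.1451
MPC = 1 − 0.1451 = 0.85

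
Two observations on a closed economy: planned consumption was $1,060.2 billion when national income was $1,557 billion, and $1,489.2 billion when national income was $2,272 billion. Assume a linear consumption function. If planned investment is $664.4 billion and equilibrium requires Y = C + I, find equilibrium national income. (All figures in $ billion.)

MPC = (1489.2 − 1060.2)/(2272 − 1557) = 429/715 = 0.6
a = 1060.2 − 0.6(1557) = 126
Equilibrium: Y = 126 + 0.6Y + 664.4
0.4Y = 790.4, so Y = 790.4/0.4 = 1976

Y = 1976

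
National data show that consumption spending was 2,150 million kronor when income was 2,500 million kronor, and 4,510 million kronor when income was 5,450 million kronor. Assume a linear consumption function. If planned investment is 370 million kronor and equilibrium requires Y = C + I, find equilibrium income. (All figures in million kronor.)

MPC = (4510 − 2150)/(5450 − 2500) = 2360/2950 = 0.8
a = 2150 − 0.8(2500) = 150
Equilibrium: Y = 150 + 0.8Y + 370
0.2Y = 520, so Y = 520/0.2 = 2600

Y = 2600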